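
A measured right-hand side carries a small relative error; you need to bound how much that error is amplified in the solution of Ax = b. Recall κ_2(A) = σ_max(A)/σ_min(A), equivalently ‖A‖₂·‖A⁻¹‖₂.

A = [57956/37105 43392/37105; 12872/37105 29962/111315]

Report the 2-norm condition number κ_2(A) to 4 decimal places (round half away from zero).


M = AᵀA = [419344/163805 943504/491415; 943504/491415 2122964/1474245]. tr(M)=1179412/294849, det(M)=64/294849
eigenvalues of AᵀA: λ = (tr ± √(tr²−4·det))/2 = 4, 16/294849
κ_2(A) = √(λ_max/λ_min) = √(4 / (16/294849)) = 271.5000

271.5000


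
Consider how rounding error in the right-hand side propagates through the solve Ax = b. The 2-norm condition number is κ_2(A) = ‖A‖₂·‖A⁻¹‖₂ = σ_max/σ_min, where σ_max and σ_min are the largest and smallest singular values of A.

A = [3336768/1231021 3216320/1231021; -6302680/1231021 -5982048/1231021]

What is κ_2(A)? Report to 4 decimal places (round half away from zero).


form AᵀA = [175978532416/5243642569 167595321600/5243642569; 167595321600/5243642569 159618036736/5243642569] with trace 399044672/6235009 and determinant 262144/6235009
solving λ² − 399044672/6235009·λ + 262144/6235009 = 0 gives λ = 64, 4096/6235009
so κ_2 = √(64 / (4096/6235009)) = 312.1250

312.1250


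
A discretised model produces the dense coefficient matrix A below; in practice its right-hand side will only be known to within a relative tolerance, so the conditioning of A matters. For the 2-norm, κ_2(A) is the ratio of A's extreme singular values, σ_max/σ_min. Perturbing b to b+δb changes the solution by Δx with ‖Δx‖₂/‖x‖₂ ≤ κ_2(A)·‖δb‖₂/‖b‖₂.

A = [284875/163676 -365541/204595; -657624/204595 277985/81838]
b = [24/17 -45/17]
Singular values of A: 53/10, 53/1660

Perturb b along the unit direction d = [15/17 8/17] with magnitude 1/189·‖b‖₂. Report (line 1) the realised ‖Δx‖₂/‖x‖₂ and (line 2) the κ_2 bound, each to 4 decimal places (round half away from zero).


0.8783
0.8783

from the listed singular values, σ₁ = 53/10, σ_n = 53/1660
κ_2(A) = (53/10) / (53/1660) = 166.0000
bound on ‖Δx‖/‖x‖: κ·ε = 166.0000·1/189 = 0.8783
solve Ax = b  →  x = [0.3904 -0.4099]
‖b‖ = 3.0000, ‖x‖ = 0.5660
with δb = [0.0140 0.0075], A·Δx = δb → ‖Δx‖ = 0.4972
realised ‖Δx‖/‖x‖ = 0.8783
tightness: 0.8783 against a bound of 0.8783; the bound is attained (ratio 1)


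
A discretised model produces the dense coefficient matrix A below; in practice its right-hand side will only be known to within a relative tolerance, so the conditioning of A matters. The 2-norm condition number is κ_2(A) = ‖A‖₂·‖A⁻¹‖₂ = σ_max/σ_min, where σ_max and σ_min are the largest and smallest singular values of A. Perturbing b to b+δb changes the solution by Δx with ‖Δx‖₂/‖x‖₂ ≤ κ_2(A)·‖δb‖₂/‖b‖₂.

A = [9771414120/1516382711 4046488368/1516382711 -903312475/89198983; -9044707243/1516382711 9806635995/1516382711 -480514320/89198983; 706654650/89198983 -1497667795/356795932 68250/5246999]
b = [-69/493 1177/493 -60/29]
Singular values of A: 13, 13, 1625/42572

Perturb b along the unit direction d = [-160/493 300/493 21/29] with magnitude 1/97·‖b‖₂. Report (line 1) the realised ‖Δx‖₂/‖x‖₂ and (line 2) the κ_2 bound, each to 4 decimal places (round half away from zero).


3.5111
3.5111

largest singular value 13, smallest 1625/42572
κ = σ_max/σ_min = 13/(1625/42572) = 340.5760
κ_2(A)·‖δb‖/‖b‖ = 3.5111
solve Ax = b  →  x = [-0.1866 0.1405 -0.0679]
‖b‖ = 3.1623, ‖x‖ = 0.2433
Δx = A⁻¹·δb where δb = 1/97·3.1623·d; ‖Δx‖ = 0.8541
relative error = 3.5111
realised/bound = 1 exactly: the bound is attained for this b and d


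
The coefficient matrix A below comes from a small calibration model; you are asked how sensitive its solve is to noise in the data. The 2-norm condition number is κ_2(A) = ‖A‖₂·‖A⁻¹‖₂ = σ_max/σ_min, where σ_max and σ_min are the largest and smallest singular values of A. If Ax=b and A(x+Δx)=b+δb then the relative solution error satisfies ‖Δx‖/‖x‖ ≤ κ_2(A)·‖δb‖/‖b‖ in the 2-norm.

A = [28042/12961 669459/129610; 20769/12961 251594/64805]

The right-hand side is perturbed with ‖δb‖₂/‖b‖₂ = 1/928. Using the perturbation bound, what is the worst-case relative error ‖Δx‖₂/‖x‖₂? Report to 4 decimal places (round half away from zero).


form AᵀA = [93669625/12922117 224797545/12922117; 224797545/12922117 2158072357/51688468] with trace 194826989/3976036 and determinant 60025/3976036
eigenvalues of AᵀA: λ = (tr ± √(tr²−4·det))/2 = 49, 1225/3976036
so κ_2 = √(49 / (1225/3976036)) = 398.8000
perturbation bound = 398.8000·1/928 = 0.4297

0.4297


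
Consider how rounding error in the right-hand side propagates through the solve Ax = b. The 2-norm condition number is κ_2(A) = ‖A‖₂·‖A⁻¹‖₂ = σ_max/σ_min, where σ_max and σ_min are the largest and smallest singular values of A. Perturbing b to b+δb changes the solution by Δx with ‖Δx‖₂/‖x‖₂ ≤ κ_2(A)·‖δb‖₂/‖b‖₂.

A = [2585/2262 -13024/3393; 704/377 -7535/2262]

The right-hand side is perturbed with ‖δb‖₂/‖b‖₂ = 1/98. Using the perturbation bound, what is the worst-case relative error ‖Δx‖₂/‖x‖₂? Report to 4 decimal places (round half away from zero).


AᵀA = [29161/6084 -48400/4563; -48400/4563 1414369/54756]; tr = 4961/162, det = 14641/1296
solving λ² − 4961/162·λ + 14641/1296 = 0 gives λ = 121/4, 121/324
κ_2(A) = √(λ_max/λ_min) = √((121/4) / (121/324)) = 9.0000
κ_2(A)·‖δb‖/‖b‖ = 0.0918

0.0918


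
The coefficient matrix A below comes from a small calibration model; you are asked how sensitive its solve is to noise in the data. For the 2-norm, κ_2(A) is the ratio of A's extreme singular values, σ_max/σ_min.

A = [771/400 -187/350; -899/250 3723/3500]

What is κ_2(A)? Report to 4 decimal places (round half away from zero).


140.0000

form AᵀA = [66585889/4000000 -16992333/3500000; -16992333/3500000 17357629/12250000] with trace 5664689/313600 and determinant 83521/5017600
char-poly roots: 289/16 and 289/313600
κ = σ_max/σ_min = (17/4)/(17/560) = 140.0000


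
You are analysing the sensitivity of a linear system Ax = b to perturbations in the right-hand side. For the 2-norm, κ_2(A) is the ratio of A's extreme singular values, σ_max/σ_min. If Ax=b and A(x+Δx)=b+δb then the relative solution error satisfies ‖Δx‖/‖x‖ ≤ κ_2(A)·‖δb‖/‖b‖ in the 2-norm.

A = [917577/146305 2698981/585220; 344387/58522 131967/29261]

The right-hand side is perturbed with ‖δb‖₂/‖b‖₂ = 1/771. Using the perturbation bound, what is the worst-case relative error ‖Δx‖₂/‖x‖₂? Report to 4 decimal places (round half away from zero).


0.1309

M = AᵀA = [7530143101/101808100 5646740607/101808100; 5646740607/101808100 16944844321/407232400]. tr(M)=1882616669/16289296, det(M)=85470025/65157184
λ_max, λ_min = (1882616669/16289296 ± √3542853275860303161/265341164175616)/2 = 1849/16, 46225/4072324
κ_2(A) = √(λ_max/λ_min) = √((1849/16) / (46225/4072324)) = 100.9000
bound on ‖Δx‖/‖x‖: κ·ε = 100.9000·1/771 = 0.1309


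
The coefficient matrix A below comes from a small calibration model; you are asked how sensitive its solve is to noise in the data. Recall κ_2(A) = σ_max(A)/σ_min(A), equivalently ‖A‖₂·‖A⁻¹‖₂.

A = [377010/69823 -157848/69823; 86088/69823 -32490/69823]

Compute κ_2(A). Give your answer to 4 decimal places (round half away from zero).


131.0000

M = AᵀA = [6843348/223093 -2851200/223093; -2851200/223093 1188468/223093]. tr(M)=617832/17161, det(M)=1296/17161
eigenvalues of AᵀA: λ = (tr ± √(tr²−4·det))/2 = 36, 36/17161
σ_max=√36=6, σ_min=√(36/17161)=(6/131) → κ = 131.0000


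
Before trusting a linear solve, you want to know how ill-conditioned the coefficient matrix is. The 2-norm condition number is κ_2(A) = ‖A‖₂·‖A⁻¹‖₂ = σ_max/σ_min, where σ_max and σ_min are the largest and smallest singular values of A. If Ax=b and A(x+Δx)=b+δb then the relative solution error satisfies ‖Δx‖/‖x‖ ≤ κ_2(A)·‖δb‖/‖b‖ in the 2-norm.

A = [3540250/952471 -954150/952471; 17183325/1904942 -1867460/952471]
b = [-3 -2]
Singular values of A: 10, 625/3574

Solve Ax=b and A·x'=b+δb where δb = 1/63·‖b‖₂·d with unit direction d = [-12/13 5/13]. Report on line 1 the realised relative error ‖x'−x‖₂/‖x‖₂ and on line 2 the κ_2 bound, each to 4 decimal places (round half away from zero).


from the listed singular values, σ₁ = 10, σ_n = 625/3574
condition number: 10 ÷ (625/3574) = 57.1840
κ_2(A)·‖δb‖/‖b‖ = 0.9077
solve Ax = b  →  x = [2.2178 11.2237]
2-norm of b is 3.6056; of x, 11.4407
Δx = A⁻¹·δb where δb = 1/63·3.6056·d; ‖Δx‖ = 0.3273
realised ‖Δx‖/‖x‖ = 0.0286
so the bound overstates the realised error by a factor of ≈ 31.7309 (computed from the unrounded values)

0.0286
0.9077


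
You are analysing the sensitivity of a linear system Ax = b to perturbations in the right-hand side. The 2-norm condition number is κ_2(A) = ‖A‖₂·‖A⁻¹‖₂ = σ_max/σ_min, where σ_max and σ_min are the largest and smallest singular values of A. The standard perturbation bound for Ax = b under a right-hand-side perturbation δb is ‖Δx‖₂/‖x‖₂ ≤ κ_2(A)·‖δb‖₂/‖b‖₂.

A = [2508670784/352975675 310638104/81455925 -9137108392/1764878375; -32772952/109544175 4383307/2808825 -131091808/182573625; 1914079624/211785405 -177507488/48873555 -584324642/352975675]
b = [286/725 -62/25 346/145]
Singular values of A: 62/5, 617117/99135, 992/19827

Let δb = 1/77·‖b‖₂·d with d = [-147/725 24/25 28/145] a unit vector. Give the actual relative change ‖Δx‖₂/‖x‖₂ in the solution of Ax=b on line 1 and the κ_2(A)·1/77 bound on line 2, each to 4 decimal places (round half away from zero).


largest singular value 62/5, smallest 992/19827
κ_2(A) = (62/5) / (992/19827) = 247.8375
perturbation bound = 247.8375·1/77 = 3.2187
solve Ax = b  →  x = [-13.3587 -19.0947 -32.4803]
‖b‖ = 3.4641, ‖x‖ = 39.9754
Δx = A⁻¹·δb where δb = 1/77·3.4641·d; ‖Δx‖ = 0.8992
dividing the unrounded norms, ‖Δx‖/‖x‖ = 0.0225
realised/bound (from unrounded values) ≈ 0.0070

0.0225
3.2187


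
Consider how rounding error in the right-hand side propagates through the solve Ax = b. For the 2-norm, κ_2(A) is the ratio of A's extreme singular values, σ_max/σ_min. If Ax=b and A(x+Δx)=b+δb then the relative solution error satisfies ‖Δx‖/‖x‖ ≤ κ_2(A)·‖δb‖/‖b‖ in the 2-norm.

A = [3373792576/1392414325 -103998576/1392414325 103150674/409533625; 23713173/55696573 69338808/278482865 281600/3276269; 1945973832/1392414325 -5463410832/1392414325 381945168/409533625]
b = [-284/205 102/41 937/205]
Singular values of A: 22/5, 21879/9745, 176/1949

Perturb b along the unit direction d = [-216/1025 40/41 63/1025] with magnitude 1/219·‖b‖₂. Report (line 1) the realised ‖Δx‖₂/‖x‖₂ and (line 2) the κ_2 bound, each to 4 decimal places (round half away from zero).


largest singular value 22/5, smallest 176/1949
condition number: (22/5) ÷ (176/1949) = 48.7250
perturbation bound = 48.7250·1/219 = 0.2225
solve Ax = b  →  x = [-3.8004 5.2328 32.6109]
2-norm of b is 5.3852; of x, 33.2460
Δx = A⁻¹·δb where δb = 1/219·5.3852·d; ‖Δx‖ = 0.2723
realised ‖Δx‖/‖x‖ = 0.0082
so the bound overstates the realised error by a factor of ≈ 27.1639 (computed from the unrounded values)

0.0082
0.2225


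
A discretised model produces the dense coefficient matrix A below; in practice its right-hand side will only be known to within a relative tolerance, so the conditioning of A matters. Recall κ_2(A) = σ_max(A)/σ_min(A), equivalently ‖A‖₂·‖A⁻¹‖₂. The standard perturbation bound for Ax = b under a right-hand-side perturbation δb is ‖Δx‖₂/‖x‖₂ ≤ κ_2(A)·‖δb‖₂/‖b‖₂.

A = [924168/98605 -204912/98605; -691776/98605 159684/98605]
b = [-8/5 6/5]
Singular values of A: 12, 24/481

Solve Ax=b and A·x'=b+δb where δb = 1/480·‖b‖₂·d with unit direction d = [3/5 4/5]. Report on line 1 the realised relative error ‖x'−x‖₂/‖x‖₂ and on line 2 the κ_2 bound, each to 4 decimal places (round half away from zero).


σ_max = 12, σ_min = 24/481
κ = σ_max/σ_min = 12/(24/481) = 240.5000
κ_2(A)·‖δb‖/‖b‖ = 0.5010
solve Ax = b  →  x = [-0.1626 0.0366]
‖b‖ = 2.0000, ‖x‖ = 0.1667
Δx = A⁻¹·δb where δb = 1/480·2.0000·d; ‖Δx‖ = 0.0835
dividing the unrounded norms, ‖Δx‖/‖x‖ = 0.5010
tightness: 0.5010 against a bound of 0.5010; the bound is attained (ratio 1)

0.5010
0.5010


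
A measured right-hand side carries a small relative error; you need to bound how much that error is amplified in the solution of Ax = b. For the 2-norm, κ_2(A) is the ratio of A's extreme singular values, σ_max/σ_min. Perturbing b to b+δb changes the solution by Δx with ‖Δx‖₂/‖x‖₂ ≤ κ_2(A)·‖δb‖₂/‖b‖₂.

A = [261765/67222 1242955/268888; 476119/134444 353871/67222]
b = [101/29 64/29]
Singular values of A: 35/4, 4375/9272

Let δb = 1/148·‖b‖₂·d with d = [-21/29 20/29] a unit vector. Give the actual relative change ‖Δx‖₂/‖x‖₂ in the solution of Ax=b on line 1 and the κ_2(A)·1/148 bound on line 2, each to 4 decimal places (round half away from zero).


largest singular value 35/4, smallest 4375/9272
κ = σ_max/σ_min = (35/4)/(4375/9272) = 18.5440
perturbation bound = 18.5440·1/148 = 0.1253
solve Ax = b  →  x = [1.9697 -0.9059]
‖b‖₂ = 4.1231 and ‖x‖₂ = 2.1681
Δx = A⁻¹·δb where δb = 1/148·4.1231·d; ‖Δx‖ = 0.0590
dividing the unrounded norms, ‖Δx‖/‖x‖ = 0.0272
tightness: 0.0272 against a bound of 0.1253 (unrounded ratio ≈ 0.2173)

0.0272
0.1253


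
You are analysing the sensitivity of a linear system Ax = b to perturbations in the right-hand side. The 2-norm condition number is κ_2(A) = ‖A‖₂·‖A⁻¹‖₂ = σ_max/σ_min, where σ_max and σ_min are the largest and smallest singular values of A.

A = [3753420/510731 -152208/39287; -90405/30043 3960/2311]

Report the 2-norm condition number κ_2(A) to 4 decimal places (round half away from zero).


86.6625

form AᵀA = [97338326625/1543468369 -51904896120/1543468369; -51904896120/1543468369 27699257664/1543468369] with trace 432656001/5340721 and determinant 4665600/5340721
char-poly roots: 81 and 57600/5340721
σ_max=√81=9, σ_min=√(57600/5340721)=(240/2311) → κ = 86.6625


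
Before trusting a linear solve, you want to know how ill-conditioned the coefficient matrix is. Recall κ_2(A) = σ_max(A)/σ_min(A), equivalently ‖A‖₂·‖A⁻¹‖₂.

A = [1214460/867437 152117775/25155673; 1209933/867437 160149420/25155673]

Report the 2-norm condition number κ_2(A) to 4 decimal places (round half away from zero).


169.2560

M = AᵀA = [2938850956089/752446948969 13052104179840/752446948969; 13052104179840/752446948969 58011479426025/752446948969]. tr(M)=36258376194/447618649, det(M)=102515625/447618649
eigenvalues of AᵀA: λ = (tr ± √(tr²−4·det))/2 = 81, 1265625/447618649
σ_max=√81=9, σ_min=√(1265625/447618649)=(1125/21157) → κ = 169.2560


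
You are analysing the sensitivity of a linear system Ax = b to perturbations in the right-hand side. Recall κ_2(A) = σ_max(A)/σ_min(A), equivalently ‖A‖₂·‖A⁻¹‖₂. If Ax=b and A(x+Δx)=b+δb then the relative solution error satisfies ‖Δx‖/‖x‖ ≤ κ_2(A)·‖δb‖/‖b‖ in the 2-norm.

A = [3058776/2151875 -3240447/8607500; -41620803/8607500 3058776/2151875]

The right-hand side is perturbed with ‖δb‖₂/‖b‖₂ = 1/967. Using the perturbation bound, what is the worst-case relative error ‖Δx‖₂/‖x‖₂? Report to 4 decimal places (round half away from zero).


M = AᵀA = [3011182419609/118542490000 -54888205932/7408905625; -54888205932/7408905625 256317226641/118542490000]. tr(M)=2613999717/94833992, det(M)=121550625/3034687744
solving λ² − 2613999717/94833992·λ + 121550625/3034687744 = 0 gives λ = 441/16, 275625/189667984
κ = σ_max/σ_min = (21/4)/(525/13772) = 137.7200
bound on ‖Δx‖/‖x‖: κ·ε = 137.7200·1/967 = 0.1424

0.1424


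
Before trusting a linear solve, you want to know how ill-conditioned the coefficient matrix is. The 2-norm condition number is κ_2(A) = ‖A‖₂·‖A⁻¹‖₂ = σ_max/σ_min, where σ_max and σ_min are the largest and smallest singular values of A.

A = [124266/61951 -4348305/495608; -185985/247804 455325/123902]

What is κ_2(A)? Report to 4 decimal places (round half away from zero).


form AᵀA = [281663040321/61406822416 -625030089255/30703411208; -625030089255/30703411208 22224890063025/245627289664] with trace 13891458789/146119744 and determinant 1445900625/2337915904
char-poly roots: 1521/16 and 950625/146119744
κ = σ_max/σ_min = (39/4)/(975/12088) = 120.8800

120.8800


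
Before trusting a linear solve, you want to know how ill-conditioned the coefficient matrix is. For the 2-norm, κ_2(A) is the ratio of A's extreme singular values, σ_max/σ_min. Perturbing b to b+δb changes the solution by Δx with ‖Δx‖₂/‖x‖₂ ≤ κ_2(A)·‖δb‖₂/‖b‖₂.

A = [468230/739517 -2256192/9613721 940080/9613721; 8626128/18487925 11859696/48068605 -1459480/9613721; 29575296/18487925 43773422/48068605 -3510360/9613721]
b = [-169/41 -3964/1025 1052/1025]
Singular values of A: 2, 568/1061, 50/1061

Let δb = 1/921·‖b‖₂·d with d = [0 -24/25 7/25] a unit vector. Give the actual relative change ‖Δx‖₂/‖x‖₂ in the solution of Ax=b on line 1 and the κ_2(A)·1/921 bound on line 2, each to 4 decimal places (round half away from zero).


largest singular value 2, smallest 50/1061
κ = σ_max/σ_min = 2/(50/1061) = 42.4400
κ_2(A)·‖δb‖/‖b‖ = 0.0461
solve Ax = b  →  x = [-3.9573 38.5146 75.9056]
‖b‖ = 5.7446, ‖x‖ = 85.2097
re-solving with b+δb shifts x by Δx of norm 0.1324
relative error = 0.0016
tightness: 0.0016 against a bound of 0.0461 (unrounded ratio ≈ 0.0337)

0.0016
0.0461


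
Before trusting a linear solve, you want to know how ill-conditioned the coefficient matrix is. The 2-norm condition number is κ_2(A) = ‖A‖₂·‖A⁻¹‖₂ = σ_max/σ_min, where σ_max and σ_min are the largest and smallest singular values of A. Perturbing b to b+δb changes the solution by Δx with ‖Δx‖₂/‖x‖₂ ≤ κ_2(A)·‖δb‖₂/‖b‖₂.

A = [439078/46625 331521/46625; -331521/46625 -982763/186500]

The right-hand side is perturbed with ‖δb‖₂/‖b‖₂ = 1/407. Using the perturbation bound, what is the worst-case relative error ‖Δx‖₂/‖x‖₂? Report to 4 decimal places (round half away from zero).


M = AᵀA = [12107826541/86955625 36322435323/347822500; 36322435323/347822500 108972875569/1391290000]. tr(M)=12107924009/55651600, det(M)=12117361/13912900
eigenvalues of AᵀA: λ = (tr ± √(tr²−4·det))/2 = 3481/16, 13924/3478225
so κ_2 = √((3481/16) / (13924/3478225)) = 233.1250
bound on ‖Δx‖/‖x‖: κ·ε = 233.1250·1/407 = 0.5728

0.5728


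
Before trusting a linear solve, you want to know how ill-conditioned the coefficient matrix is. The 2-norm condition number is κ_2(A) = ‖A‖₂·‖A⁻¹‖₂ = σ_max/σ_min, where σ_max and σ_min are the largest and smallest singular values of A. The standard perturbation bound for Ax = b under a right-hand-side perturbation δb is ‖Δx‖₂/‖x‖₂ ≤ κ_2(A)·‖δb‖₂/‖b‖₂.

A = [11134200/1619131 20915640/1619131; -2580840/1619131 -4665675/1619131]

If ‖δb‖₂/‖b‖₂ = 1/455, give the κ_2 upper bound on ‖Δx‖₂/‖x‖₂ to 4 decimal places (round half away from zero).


0.6382

form AᵀA = [77710377600/1559539081 145699155000/1559539081; 145699155000/1559539081 273190077225/1559539081] with trace 1214188425/5396329 and determinant 3240000/5396329
char-poly roots: 225 and 14400/5396329
σ_max=√225=15, σ_min=√(14400/5396329)=(120/2323) → κ = 290.3750
perturbation bound = 290.3750·1/455 = 0.6382


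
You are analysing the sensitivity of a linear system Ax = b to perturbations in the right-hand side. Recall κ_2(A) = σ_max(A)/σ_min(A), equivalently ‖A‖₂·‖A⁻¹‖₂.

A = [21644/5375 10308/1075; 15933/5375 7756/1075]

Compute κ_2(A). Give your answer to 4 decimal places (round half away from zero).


268.7500

AᵀA = [28892929/1155625 13867308/231125; 13867308/231125 6656416/46225]; tr = 195303329/1155625, det = 456976/1155625
λ_max, λ_min = (195303329/1155625 ± √38141277946922241/1335469140625)/2 = 169, 2704/1155625
κ_2(A) = √(λ_max/λ_min) = √(169 / (2704/1155625)) = 268.7500


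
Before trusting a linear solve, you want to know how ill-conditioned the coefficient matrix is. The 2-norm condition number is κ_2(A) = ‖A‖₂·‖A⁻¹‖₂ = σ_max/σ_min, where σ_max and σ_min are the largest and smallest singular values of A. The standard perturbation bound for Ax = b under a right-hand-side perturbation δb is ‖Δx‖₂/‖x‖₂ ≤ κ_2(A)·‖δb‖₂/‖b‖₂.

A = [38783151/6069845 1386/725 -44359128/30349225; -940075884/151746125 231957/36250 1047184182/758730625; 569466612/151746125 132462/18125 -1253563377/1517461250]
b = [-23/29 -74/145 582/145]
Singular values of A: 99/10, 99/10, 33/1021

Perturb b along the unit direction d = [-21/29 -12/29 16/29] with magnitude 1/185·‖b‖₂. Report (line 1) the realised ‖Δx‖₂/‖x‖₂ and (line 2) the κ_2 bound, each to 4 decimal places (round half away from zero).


from the listed singular values, σ₁ = 99/10, σ_n = 33/1021
κ_2(A) = (99/10) / (33/1021) = 306.3000
κ_2(A)·‖δb‖/‖b‖ = 1.6557
solve Ax = b  →  x = [20.5087 0.2505 90.5242]
2-norm of b is 4.1231; of x, 92.8186
with δb = [-0.0161 -0.0092 0.0123], A·Δx = δb → ‖Δx‖ = 0.6895
realised ‖Δx‖/‖x‖ = 0.0074
so the bound overstates the realised error by a factor of ≈ 222.8670 (computed from the unrounded values)

0.0074
1.6557


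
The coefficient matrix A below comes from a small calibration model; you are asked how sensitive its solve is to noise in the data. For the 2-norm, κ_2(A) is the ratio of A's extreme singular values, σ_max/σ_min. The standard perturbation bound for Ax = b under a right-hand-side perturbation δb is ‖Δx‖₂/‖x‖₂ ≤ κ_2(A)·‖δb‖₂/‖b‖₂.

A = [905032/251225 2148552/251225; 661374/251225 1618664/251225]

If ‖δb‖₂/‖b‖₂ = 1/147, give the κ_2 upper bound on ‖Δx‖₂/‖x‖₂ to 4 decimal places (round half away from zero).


form AᵀA = [50259939556/2524560025 24120404784/504912005; 24120404784/504912005 289453953664/2524560025] with trace 402028276/2987645 and determinant 181063936/373455625
λ_max, λ_min = (402028276/2987645 ± √4040235603777847824/223150566150625)/2 = 3364/25, 53824/14938225
σ_max=√(3364/25)=(58/5), σ_min=√(53824/14938225)=(232/3865) → κ = 193.2500
κ_2(A)·‖δb‖/‖b‖ = 1.3146

1.3146


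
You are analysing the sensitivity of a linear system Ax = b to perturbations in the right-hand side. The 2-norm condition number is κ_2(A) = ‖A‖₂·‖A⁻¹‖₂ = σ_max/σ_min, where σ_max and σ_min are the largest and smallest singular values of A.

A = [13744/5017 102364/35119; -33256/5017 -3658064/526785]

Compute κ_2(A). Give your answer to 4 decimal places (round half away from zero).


M = AᵀA = [1294859072/25170289 142755938624/2642880345; 142755938624/2642880345 15739069639696/277502436225]. tr(M)=35689525456/329967225, det(M)=29246464/329967225
λ_max, λ_min = (35689525456/329967225 ± √1273703625776203438336/108878369574200625)/2 = 2704/25, 10816/13198689
κ_2(A) = √(λ_max/λ_min) = √((2704/25) / (10816/13198689)) = 363.3000

363.3000


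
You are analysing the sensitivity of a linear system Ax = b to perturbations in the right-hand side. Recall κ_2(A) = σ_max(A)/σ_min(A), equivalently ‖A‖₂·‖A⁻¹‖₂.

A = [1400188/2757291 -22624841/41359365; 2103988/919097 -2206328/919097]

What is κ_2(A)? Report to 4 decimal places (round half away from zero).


M = AᵀA = [24866993440/4522697001 -391648341308/67840455015; -391648341308/67840455015 6168558595201/1017606825225]. tr(M)=13987671961/1209996225, det(M)=1336336/1209996225
eigenvalues of AᵀA: λ = (tr ± √(tr²−4·det))/2 = 289/25, 4624/48399849
σ_max=√(289/25)=(17/5), σ_min=√(4624/48399849)=(68/6957) → κ = 347.8500

347.8500


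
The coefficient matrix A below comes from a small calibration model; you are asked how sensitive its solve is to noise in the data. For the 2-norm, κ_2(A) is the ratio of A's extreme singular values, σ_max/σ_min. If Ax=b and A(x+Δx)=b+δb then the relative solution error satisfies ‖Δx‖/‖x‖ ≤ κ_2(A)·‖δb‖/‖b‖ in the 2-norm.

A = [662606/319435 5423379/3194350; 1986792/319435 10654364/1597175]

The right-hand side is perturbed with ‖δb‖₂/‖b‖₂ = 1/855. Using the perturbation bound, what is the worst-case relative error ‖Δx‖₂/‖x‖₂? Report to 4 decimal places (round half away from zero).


AᵀA = [175455566500/4081548769 183718295145/4081548769; 183718295145/4081548769 773559886009/16326195076]; tr = 1754318849/19412836, det = 52128400/4853209
char-poly roots: 361/4 and 577600/4853209
so κ_2 = √((361/4) / (577600/4853209)) = 27.5375
perturbation bound = 27.5375·1/855 = 0.0322

0.0322


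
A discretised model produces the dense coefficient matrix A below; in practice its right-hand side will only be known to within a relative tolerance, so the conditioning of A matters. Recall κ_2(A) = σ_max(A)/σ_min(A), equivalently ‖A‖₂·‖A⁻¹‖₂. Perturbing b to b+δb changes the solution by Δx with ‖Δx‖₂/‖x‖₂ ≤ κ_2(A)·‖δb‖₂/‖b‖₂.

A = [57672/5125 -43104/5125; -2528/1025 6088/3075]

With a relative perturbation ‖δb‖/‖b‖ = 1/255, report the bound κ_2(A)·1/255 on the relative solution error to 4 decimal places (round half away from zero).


form AᵀA = [2073664/15625 -4665344/46875; -4665344/46875 10498624/140625] with trace 1166464/5625 and determinant 36864/15625
eigenvalues of AᵀA: λ = (tr ± √(tr²−4·det))/2 = 5184/25, 64/5625
so κ_2 = √((5184/25) / (64/5625)) = 135.0000
worst-case relative error ≤ 135.0000 × 1/255 = 0.5294

0.5294


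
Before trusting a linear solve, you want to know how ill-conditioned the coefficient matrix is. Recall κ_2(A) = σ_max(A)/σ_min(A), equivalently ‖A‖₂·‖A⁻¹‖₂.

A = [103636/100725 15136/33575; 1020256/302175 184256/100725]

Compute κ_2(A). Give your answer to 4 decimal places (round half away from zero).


AᵀA = [1820137744/146095569 323369600/48698523; 323369600/48698523 57619456/16232841]; tr = 8092432/505521, det = 65536/505521
char-poly roots: 16 and 4096/505521
σ_max=√16=4, σ_min=√(4096/505521)=(64/711) → κ = 44.4375

44.4375


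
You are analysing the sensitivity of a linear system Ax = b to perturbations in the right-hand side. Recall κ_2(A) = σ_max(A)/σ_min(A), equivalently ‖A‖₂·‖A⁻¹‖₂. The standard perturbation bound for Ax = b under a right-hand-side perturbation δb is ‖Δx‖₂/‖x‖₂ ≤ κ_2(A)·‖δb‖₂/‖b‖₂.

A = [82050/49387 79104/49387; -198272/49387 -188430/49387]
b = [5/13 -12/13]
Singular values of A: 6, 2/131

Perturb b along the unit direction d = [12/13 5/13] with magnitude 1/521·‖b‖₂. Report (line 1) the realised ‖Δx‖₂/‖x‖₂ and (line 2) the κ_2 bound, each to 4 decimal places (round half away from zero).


largest singular value 6, smallest 2/131
condition number: 6 ÷ (2/131) = 393.0000
κ_2(A)·‖δb‖/‖b‖ = 0.7543
solve Ax = b  →  x = [0.1207 0.1149]
‖b‖₂ = 1.0000 and ‖x‖₂ = 0.1667
re-solving with b+δb shifts x by Δx of norm 0.1257
dividing the unrounded norms, ‖Δx‖/‖x‖ = 0.7543
realised/bound = 1 exactly: the bound is attained for this b and d

0.7543
0.7543


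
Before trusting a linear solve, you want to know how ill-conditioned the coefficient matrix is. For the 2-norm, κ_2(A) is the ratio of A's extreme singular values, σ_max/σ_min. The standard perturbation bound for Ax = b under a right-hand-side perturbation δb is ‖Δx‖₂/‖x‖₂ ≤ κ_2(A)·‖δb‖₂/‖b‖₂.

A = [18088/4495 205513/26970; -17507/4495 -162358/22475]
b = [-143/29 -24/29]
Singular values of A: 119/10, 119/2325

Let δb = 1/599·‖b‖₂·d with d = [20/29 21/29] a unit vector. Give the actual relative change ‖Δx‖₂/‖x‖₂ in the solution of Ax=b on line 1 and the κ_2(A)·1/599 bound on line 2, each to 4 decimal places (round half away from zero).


largest singular value 119/10, smallest 119/2325
condition number: (119/10) ÷ (119/2325) = 232.5000
perturbation bound = 232.5000·1/599 = 0.3881
solve Ax = b  →  x = [68.8384 -36.9995]
‖b‖ = 5.0000, ‖x‖ = 78.1517
with δb = [0.0058 0.0060], A·Δx = δb → ‖Δx‖ = 0.1631
dividing the unrounded norms, ‖Δx‖/‖x‖ = 0.0021
realised/bound (from unrounded values) ≈ 0.0054

0.0021
0.3881


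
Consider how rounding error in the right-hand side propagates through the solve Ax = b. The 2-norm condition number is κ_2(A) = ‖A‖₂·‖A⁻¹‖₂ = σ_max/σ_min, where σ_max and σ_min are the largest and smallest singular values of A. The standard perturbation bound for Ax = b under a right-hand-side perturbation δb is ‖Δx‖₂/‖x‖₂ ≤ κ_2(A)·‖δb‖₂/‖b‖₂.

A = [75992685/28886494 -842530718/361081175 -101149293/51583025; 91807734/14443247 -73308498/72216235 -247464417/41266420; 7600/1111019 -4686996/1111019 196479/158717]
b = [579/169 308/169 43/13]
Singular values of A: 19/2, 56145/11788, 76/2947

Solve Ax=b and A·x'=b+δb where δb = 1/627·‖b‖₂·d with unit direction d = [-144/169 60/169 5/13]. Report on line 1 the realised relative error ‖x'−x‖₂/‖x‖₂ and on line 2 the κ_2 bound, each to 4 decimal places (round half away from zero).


0.0081
0.5875

largest singular value 19/2, smallest 76/2947
condition number: (19/2) ÷ (76/2947) = 368.3750
bound on ‖Δx‖/‖x‖: κ·ε = 368.3750·1/627 = 0.5875
solve Ax = b  →  x = [-26.5136 -8.7294 -26.9301]
2-norm of b is 5.0990; of x, 38.7867
Δx = A⁻¹·δb where δb = 1/627·5.0990·d; ‖Δx‖ = 0.3153
realised ‖Δx‖/‖x‖ = 0.0081
realised/bound (from unrounded values) ≈ 0.0138


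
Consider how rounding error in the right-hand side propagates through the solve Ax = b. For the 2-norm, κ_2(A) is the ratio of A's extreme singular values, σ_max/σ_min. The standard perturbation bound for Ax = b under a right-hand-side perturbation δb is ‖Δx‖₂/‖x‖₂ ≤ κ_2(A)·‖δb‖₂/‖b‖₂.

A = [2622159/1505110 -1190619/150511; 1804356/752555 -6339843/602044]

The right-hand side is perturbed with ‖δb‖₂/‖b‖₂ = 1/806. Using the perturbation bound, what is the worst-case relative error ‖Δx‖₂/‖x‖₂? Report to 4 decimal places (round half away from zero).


0.3644

form AᵀA = [795940804809/90614244484 -1768331840895/45307122242; -1768331840895/45307122242 62874786915225/362456977936] with trace 39297174381/215619856 and determinant 332150625/862479424
eigenvalues of AᵀA: λ = (tr ± √(tr²−4·det))/2 = 729/4, 455625/215619856
κ_2(A) = √(λ_max/λ_min) = √((729/4) / (455625/215619856)) = 293.6800
perturbation bound = 293.6800·1/806 = 0.3644


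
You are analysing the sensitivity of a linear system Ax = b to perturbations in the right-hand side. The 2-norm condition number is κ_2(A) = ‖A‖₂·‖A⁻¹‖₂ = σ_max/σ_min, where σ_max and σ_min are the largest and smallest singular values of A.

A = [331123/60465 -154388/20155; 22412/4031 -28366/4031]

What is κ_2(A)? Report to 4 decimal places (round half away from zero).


41.7000

form AᵀA = [264755569/4347225 -117481364/1449075; -117481364/1449075 52260884/483025] with trace 29404141/173889 and determinant 2856100/173889
eigenvalues of AᵀA: λ = (tr ± √(tr²−4·det))/2 = 169, 16900/173889
κ = σ_max/σ_min = 13/(130/417) = 41.7000


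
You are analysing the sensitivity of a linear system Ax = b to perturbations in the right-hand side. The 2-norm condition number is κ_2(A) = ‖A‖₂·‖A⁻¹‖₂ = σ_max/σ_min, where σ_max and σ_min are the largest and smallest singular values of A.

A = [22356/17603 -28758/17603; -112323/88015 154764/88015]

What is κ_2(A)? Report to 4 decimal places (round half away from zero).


60.7000

M = AᵀA = [29858769/9211225 -39781692/9211225; -39781692/9211225 53064756/9211225]. tr(M)=3316941/368449, det(M)=8100/368449
eigenvalues of AᵀA: λ = (tr ± √(tr²−4·det))/2 = 9, 900/368449
κ_2(A) = √(λ_max/λ_min) = √(9 / (900/368449)) = 60.7000


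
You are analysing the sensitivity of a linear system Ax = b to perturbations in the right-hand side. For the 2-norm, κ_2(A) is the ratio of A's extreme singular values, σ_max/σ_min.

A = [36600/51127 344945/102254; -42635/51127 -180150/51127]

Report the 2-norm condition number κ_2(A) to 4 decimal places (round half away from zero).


form AᵀA = [3754225/3108169 16638750/3108169; 16638750/3108169 295842025/12432676] with trace 184925/7396 and determinant 625/7396
solving λ² − 184925/7396·λ + 625/7396 = 0 gives λ = 25, 25/7396
κ_2(A) = √(λ_max/λ_min) = √(25 / (25/7396)) = 86.0000

86.0000


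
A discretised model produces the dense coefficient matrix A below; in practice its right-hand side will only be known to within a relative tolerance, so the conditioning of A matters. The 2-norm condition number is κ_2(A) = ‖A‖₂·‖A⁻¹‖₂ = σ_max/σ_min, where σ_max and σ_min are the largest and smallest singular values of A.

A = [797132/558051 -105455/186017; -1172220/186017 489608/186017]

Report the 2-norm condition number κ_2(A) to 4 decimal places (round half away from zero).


261.7500

M = AᵀA = [7734870304/185259321 -1074269140/61753107; -1074269140/61753107 149218769/20584369]. tr(M)=53715025/1096209, det(M)=38416/1096209
solving λ² − 53715025/1096209·λ + 38416/1096209 = 0 gives λ = 49, 784/1096209
κ_2(A) = √(λ_max/λ_min) = √(49 / (784/1096209)) = 261.7500


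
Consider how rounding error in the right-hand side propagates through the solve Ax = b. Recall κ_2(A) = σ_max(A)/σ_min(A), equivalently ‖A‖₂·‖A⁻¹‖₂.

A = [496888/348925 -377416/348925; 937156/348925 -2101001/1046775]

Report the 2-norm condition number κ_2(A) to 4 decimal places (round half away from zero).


form AᵀA = [778656784/84255125 -1751948884/252765375; -1751948884/252765375 3942000509/758296125] with trace 2189982313/151659225 and determinant 8340544/3791480625
solving λ² − 2189982313/151659225·λ + 8340544/3791480625 = 0 gives λ = 361/25, 23104/151659225
κ_2(A) = √(λ_max/λ_min) = √((361/25) / (23104/151659225)) = 307.8750

307.8750


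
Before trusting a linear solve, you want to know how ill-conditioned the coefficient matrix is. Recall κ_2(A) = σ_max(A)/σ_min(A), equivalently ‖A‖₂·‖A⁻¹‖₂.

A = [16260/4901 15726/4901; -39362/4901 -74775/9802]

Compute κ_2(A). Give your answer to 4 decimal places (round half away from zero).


AᵀA = [10732276/142129 10221015/142129; 10221015/142129 38938041/568516]; tr = 97345/676, det = 36/169
λ_max, λ_min = (97345/676 ± √9475659649/456976)/2 = 144, 1/676
σ_max=√144=12, σ_min=√(1/676)=(1/26) → κ = 312.0000

312.0000


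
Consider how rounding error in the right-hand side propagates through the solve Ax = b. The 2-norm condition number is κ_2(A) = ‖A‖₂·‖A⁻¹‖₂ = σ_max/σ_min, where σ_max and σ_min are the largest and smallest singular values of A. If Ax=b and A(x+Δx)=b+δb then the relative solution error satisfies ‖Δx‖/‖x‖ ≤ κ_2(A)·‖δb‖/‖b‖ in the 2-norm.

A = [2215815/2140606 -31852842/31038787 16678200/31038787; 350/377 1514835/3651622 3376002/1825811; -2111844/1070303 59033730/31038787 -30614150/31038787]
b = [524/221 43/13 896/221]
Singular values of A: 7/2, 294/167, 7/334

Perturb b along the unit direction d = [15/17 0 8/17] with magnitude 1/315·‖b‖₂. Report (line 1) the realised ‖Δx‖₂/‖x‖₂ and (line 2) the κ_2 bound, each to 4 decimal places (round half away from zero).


0.0046
0.5302

σ_max = 7/2, σ_min = 7/334
condition number: (7/2) ÷ (7/334) = 167.0000
κ_2(A)·‖δb‖/‖b‖ = 0.5302
solve Ax = b  →  x = [-138.4039 -93.5983 92.2789]
‖b‖ = 5.7446, ‖x‖ = 190.8709
with δb = [0.0161 0.0000 0.0086], A·Δx = δb → ‖Δx‖ = 0.8702
dividing the unrounded norms, ‖Δx‖/‖x‖ = 0.0046
realised/bound (from unrounded values) ≈ 0.0086


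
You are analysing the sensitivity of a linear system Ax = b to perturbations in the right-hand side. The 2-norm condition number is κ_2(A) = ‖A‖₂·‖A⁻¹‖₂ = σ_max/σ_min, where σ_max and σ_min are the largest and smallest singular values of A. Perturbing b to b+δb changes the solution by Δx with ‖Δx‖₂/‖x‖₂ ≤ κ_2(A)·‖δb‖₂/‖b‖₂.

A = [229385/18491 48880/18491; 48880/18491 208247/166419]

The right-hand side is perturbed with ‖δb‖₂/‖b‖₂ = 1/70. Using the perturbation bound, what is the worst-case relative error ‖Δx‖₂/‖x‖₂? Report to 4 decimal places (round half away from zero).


0.2829

M = AᵀA = [32722625/203401 66085760/1830609; 66085760/1830609 140925889/16475481]. tr(M)=1660594/9801, det(M)=714025/9801
solving λ² − 1660594/9801·λ + 714025/9801 = 0 gives λ = 169, 4225/9801
so κ_2 = √(169 / (4225/9801)) = 19.8000
perturbation bound = 19.8000·1/70 = 0.2829


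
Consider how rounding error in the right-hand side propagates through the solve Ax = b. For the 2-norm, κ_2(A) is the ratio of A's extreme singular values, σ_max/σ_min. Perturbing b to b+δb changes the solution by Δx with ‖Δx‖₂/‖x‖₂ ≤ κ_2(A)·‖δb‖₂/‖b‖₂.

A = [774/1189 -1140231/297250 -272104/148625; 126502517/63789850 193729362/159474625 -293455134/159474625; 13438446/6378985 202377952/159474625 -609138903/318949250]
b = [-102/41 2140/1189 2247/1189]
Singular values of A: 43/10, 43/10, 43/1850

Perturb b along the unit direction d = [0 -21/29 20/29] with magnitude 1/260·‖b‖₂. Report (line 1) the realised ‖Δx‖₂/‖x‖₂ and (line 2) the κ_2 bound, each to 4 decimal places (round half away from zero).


largest singular value 43/10, smallest 43/1850
κ_2(A) = (43/10) / (43/1850) = 185.0000
bound on ‖Δx‖/‖x‖: κ·ε = 185.0000·1/260 = 0.7115
solve Ax = b  →  x = [0.3208 0.7641 -0.1280]
2-norm of b is 3.6056; of x, 0.8385
re-solving with b+δb shifts x by Δx of norm 0.5966
dividing the unrounded norms, ‖Δx‖/‖x‖ = 0.7115
so the bound is sharp here: realised error equals the bound

0.7115
0.7115


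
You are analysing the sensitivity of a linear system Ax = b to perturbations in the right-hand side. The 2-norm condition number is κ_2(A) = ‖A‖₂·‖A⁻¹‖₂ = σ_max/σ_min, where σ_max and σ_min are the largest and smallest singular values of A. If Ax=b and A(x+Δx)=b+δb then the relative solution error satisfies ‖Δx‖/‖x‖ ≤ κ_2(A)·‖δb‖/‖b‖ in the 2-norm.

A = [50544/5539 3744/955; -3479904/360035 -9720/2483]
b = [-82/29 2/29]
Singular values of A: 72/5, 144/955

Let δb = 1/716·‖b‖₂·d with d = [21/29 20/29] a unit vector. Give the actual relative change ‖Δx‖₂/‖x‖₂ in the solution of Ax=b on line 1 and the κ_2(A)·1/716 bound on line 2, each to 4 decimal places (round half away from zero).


from the listed singular values, σ₁ = 72/5, σ_n = 144/955
condition number: (72/5) ÷ (144/955) = 95.5000
perturbation bound = 95.5000·1/716 = 0.1334
solve Ax = b  →  x = [4.9733 -12.2970]
‖b‖₂ = 2.8284 and ‖x‖₂ = 13.2646
re-solving with b+δb shifts x by Δx of norm 0.0262
dividing the unrounded norms, ‖Δx‖/‖x‖ = 0.0020
so the bound overstates the realised error by a factor of ≈ 67.5324 (computed from the unrounded values)

0.0020
0.1334
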